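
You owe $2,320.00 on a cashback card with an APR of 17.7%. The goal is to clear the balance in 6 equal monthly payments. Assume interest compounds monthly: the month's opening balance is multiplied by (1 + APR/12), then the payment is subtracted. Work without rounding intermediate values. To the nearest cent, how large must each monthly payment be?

$406.87

Monthly rate r = 17.7%/12 = 1.475% = 0.01475.
Level-payment amortization: P = B₀·r / (1 − (1+r)^(−n)) = 2320.00·0.01475 / (1 − 1.01475^(−6)).
Denominator 1 − (1+r)^(−6) = 0.0841051014.
P = 34.22 / 0.0841051014 ≈ 406.87.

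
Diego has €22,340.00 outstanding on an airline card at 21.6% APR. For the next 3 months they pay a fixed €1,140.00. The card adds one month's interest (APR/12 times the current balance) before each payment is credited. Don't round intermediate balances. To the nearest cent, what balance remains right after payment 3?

Monthly rate r = 21.6%/12 = 1.8% = 0.018.
Each month: B ← B·(1+r) − €1,140.00.
Month 1: interest €402.12; balance after payment €21,602.12.
Month 2: interest €388.84; balance after payment €20,850.96.
Month 3: interest €375.32; balance after payment €20,086.28.

€20,086.28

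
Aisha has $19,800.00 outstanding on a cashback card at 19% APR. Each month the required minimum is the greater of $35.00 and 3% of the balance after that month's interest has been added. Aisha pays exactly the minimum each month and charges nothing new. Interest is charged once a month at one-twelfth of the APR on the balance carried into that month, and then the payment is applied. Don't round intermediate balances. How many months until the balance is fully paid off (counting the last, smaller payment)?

Monthly rate r = 19%/12 = 1.58333% = 0.0158333.
While 3% of the post-interest balance exceeds $35.00, each month B ← (B·(1+r))·(1 − 0.03), i.e. B shrinks by the factor (1+r)·0.97 = 0.98536.
This holds for months 1–194. Entering month 195 the balance is $1,132.24; 3% of the post-interest balance is now below $35.00, so the flat $35.00 minimum applies from here.
From month 195 a fixed $35.00 at rate r clears $1,132.24 in 46 more payments. Total: 194 + 46 = 240 months.

240 months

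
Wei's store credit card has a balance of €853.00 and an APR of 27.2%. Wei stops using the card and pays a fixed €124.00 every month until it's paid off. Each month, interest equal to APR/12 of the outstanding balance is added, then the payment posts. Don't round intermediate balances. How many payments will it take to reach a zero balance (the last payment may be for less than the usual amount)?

Monthly rate r = 27.2%/12 = 2.26667% = 0.0226667.
Recurrence: B ← B·(1+r) − €124.00.
Month 1: interest €19.33; balance after payment €748.33.
Month 2: interest €16.96; balance after payment €641.30.
Closed form: n = −ln(1 − rB₀/P)/ln(1+r) = −ln(0.84408)/ln(1.02267) ≈ 7.563, so the balance reaches zero during payment 8.

8 months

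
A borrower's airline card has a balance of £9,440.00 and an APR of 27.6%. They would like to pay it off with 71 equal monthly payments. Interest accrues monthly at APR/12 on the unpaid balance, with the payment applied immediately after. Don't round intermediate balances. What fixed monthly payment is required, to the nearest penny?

£271.06

Monthly rate r = 27.6%/12 = 2.3% = 0.023.
Level-payment amortization: P = B₀·r / (1 − (1+r)^(−n)) = 9440.00·0.023 / (1 − 1.023^(−71)).
Denominator 1 − (1+r)^(−71) = 0.801010571.
P = 217.12 / 0.801010571 ≈ 271.06.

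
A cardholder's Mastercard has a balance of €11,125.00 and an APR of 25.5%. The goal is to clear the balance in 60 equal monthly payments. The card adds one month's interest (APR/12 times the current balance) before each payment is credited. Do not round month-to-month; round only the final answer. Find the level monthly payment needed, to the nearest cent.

€329.80

Monthly rate r = 25.5%/12 = 2.125% = 0.02125.
Level-payment amortization: P = B₀·r / (1 − (1+r)^(−n)) = 11125.00·0.02125 / (1 − 1.02125^(−60)).
Denominator 1 − (1+r)^(−60) = 0.71681136.
P = 236.406 / 0.71681136 ≈ 329.80.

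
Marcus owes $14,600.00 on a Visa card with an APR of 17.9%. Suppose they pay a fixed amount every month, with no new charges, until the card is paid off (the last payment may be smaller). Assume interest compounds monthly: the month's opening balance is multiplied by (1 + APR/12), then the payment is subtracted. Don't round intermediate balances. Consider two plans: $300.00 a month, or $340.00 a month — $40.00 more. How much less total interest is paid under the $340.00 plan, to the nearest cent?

$2,732.64

Monthly rate r = 17.9%/12 = 1.49167% = 0.0149167.
At $300.00/mo: n = ⌈−ln(1 − rB₀/P)/ln(1+r)⌉ = 88 payments (last $127.34); total interest = total paid − $14,600.00 = $11,627.34.
At $340.00/mo: 70 payments (last $34.70); total interest $8,894.70.
Interest saved = $11,627.34 − $8,894.70 = $2,732.64.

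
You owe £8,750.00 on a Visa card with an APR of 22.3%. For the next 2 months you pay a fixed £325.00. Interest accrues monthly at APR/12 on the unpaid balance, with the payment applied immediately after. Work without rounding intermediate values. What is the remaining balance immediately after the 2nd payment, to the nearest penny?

£8,422.19

Monthly rate r = 22.3%/12 = 1.85833% = 0.0185833.
Each month: B ← B·(1+r) − £325.00.
Month 1: interest £162.60; balance after payment £8,587.60.
Month 2: interest £159.59; balance after payment £8,422.19.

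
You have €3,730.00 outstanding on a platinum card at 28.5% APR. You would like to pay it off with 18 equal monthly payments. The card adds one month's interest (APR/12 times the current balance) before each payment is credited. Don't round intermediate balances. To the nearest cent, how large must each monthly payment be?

Monthly rate r = 28.5%/12 = 2.375% = 0.02375.
Level-payment amortization: P = B₀·r / (1 − (1+r)^(−n)) = 3730.00·0.02375 / (1 − 1.02375^(−18)).
Denominator 1 − (1+r)^(−18) = 0.344595326.
P = 88.5875 / 0.344595326 ≈ 257.08.

€257.08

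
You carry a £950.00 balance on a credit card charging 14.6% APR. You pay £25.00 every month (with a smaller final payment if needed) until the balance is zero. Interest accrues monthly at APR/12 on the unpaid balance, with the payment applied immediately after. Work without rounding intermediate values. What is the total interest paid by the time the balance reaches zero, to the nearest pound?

£333

Monthly rate r = 14.6%/12 = 1.21667% = 0.0121667.
Payoff takes n = ⌈−ln(1 − rB₀/P)/ln(1+r)⌉ = ⌈51.311⌉ = 52 payments; the last is £7.81.
Total paid = 51·£25.00 + £7.81 = £1,282.81.
Total interest = total paid − principal = £1,282.81 − £950.00 = £332.81.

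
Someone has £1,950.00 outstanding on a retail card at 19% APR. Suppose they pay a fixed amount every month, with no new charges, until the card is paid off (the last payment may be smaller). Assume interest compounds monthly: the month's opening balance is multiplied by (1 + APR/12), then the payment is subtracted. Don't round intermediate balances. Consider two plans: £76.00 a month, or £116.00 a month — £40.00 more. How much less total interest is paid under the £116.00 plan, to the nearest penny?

Monthly rate r = 19%/12 = 1.58333% = 0.0158333.
At £76.00/mo: n = ⌈−ln(1 − rB₀/P)/ln(1+r)⌉ = 34 payments (last £14.07); total interest = total paid − £1,950.00 = £572.07.
At £116.00/mo: 20 payments (last £81.36); total interest £335.36.
Interest saved = £572.07 − £335.36 = £236.71.

£236.71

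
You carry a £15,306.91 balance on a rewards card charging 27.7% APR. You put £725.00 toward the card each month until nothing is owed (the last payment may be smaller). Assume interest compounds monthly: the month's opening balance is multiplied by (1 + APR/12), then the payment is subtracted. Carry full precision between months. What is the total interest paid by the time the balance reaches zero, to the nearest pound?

£5,922

Monthly rate r = 27.7%/12 = 2.30833% = 0.0230833.
Payoff takes n = ⌈−ln(1 − rB₀/P)/ln(1+r)⌉ = ⌈29.279⌉ = 30 payments; the last is £204.04.
Total paid = 29·£725.00 + £204.04 = £21,229.04.
Total interest = total paid − principal = £21,229.04 − £15,306.91 = £5,922.13.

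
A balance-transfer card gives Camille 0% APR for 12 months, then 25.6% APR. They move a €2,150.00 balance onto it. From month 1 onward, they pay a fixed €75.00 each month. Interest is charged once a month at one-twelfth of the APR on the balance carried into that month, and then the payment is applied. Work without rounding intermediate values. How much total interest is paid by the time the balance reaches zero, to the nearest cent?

Promo months 1–12 at r₀ = 0%/12 = 0; months 13+ at r₁ = 25.6%/12 = 0.0213333.
After month 12 (no interest yet): B = €2,150.00 − 12·€75.00 = €1,250.00.
Then at r₁ with €75.00/mo: n₂ = −ln(1 − r₁·B/P)/ln(1+r₁) ≈ 20.81 → 21 more payments.
Total paid = 32·€75.00 + €61.19 = €2,461.19; interest = €2,461.19 − €2,150.00 = €311.19.

€311.19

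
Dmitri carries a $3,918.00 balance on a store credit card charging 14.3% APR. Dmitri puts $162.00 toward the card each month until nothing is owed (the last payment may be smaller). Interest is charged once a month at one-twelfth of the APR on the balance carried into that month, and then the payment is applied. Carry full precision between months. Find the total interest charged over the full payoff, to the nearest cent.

Monthly rate r = 14.3%/12 = 1.19167% = 0.0119167.
Payoff takes n = ⌈−ln(1 − rB₀/P)/ln(1+r)⌉ = ⌈28.698⌉ = 29 payments; the last is $113.35.
Total paid = 28·$162.00 + $113.35 = $4,649.35.
Total interest = total paid − principal = $4,649.35 − $3,918.00 = $731.35.

$731.35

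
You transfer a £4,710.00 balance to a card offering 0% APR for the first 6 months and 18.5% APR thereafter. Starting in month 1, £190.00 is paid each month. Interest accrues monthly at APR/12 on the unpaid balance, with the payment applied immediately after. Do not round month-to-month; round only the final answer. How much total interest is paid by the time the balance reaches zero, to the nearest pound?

Promo months 1–6 at r₀ = 0%/12 = 0; months 7+ at r₁ = 18.5%/12 = 0.0154167.
After month 6 (no interest yet): B = £4,710.00 − 6·£190.00 = £3,570.00.
Then at r₁ with £190.00/mo: n₂ = −ln(1 − r₁·B/P)/ln(1+r₁) ≈ 22.36 → 23 more payments.
Total paid = 28·£190.00 + £68.00 = £5,388.00; interest = £5,388.00 − £4,710.00 = £678.00.

£678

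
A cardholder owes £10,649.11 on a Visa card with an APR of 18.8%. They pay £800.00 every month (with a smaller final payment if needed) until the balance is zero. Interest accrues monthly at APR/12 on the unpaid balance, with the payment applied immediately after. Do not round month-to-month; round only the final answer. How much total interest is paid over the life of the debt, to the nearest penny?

£1,387.40

Monthly rate r = 18.8%/12 = 1.56667% = 0.0156667.
Payoff takes n = ⌈−ln(1 − rB₀/P)/ln(1+r)⌉ = ⌈15.045⌉ = 16 payments; the last is £36.51.
Total paid = 15·£800.00 + £36.51 = £12,036.51.
Total interest = total paid − principal = £12,036.51 − £10,649.11 = £1,387.40.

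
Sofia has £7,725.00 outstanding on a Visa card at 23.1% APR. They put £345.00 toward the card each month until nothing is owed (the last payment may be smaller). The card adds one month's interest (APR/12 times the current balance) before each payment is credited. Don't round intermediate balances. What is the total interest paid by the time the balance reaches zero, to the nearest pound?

£2,480

Monthly rate r = 23.1%/12 = 1.925% = 0.01925.
Payoff takes n = ⌈−ln(1 − rB₀/P)/ln(1+r)⌉ = ⌈29.576⌉ = 30 payments; the last is £199.61.
Total paid = 29·£345.00 + £199.61 = £10,204.61.
Total interest = total paid − principal = £10,204.61 − £7,725.00 = £2,479.61.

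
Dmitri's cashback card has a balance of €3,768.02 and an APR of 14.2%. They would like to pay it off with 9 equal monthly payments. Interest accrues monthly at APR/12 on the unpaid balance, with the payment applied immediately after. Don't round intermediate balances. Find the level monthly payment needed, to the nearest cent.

Monthly rate r = 14.2%/12 = 1.18333% = 0.0118333.
Level-payment amortization: P = B₀·r / (1 − (1+r)^(−n)) = 3768.02·0.0118333 / (1 − 1.01183^(−9)).
Denominator 1 − (1+r)^(−9) = 0.100462739.
P = 44.5882 / 0.100462739 ≈ 443.83.

€443.83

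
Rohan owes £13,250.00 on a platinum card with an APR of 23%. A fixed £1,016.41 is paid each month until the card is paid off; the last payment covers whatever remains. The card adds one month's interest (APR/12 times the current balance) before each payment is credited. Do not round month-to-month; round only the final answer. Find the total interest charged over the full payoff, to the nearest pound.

£2,143

Monthly rate r = 23%/12 = 1.91667% = 0.0191667.
Payoff takes n = ⌈−ln(1 − rB₀/P)/ln(1+r)⌉ = ⌈15.143⌉ = 16 payments; the last is £146.45.
Total paid = 15·£1,016.41 + £146.45 = £15,392.60.
Total interest = total paid − principal = £15,392.60 − £13,250.00 = £2,142.60.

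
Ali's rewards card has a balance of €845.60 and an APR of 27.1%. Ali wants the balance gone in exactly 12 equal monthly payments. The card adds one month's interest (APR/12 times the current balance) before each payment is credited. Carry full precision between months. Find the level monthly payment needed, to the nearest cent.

Monthly rate r = 27.1%/12 = 2.25833% = 0.0225833.
Level-payment amortization: P = B₀·r / (1 − (1+r)^(−n)) = 845.60·0.0225833 / (1 − 1.02258^(−12)).
Denominator 1 − (1+r)^(−12) = 0.235080946.
P = 19.0965 / 0.235080946 ≈ 81.23.

€81.23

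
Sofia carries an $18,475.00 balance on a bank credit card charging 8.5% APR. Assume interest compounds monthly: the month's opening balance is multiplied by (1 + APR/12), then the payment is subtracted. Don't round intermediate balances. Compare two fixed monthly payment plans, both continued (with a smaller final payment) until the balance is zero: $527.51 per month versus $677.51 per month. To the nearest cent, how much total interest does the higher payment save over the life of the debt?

$707.75

Monthly rate r = 8.5%/12 = 0.708333% = 0.00708333.
At $527.51/mo: n = ⌈−ln(1 − rB₀/P)/ln(1+r)⌉ = 41 payments (last $209.00); total interest = total paid − $18,475.00 = $2,834.40.
At $677.51/mo: 31 payments (last $276.35); total interest $2,126.65.
Interest saved = $2,834.40 − $2,126.65 = $707.75.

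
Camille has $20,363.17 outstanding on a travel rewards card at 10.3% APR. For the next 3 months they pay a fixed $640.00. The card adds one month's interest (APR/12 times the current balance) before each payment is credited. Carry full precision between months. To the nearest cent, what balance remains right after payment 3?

Monthly rate r = 10.3%/12 = 0.858333% = 0.00858333.
Each month: B ← B·(1+r) − $640.00.
Month 1: interest $174.78; balance after payment $19,897.95.
Month 2: interest $170.79; balance after payment $19,428.74.
Month 3: interest $166.76; balance after payment $18,955.51.

$18,955.51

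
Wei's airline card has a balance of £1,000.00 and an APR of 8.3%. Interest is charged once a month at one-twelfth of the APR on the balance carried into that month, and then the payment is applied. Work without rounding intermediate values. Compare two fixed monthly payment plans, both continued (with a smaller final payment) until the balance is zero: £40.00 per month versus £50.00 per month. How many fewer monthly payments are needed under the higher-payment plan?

Monthly rate r = 8.3%/12 = 0.691667% = 0.00691667.
At £40.00/mo: n = ⌈−ln(1 − rB₀/P)/ln(1+r)⌉ = 28 payments (last £21.75); total interest = total paid − £1,000.00 = £101.75.
At £50.00/mo: 22 payments (last £30.05); total interest £80.05.
Payments saved = 28 − 22 = 6.

6 fewer payments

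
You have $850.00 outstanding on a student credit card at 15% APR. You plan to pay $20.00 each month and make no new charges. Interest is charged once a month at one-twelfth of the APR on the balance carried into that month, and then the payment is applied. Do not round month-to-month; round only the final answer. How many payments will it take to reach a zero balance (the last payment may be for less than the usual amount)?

Monthly rate r = 15%/12 = 1.25% = 0.0125.
Recurrence: B ← B·(1+r) − $20.00.
Month 1: interest $10.62; balance after payment $840.62.
Month 2: interest $10.51; balance after payment $831.13.
Closed form: n = −ln(1 − rB₀/P)/ln(1+r) = −ln(0.46875)/ln(1.0125) ≈ 60.993, so the balance reaches zero during payment 61.

61 months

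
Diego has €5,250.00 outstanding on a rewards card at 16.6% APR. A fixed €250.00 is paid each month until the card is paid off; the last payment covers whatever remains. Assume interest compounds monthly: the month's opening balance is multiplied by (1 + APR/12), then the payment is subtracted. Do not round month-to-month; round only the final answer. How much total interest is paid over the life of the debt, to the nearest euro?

€995

Monthly rate r = 16.6%/12 = 1.38333% = 0.0138333.
Payoff takes n = ⌈−ln(1 − rB₀/P)/ln(1+r)⌉ = ⌈24.980⌉ = 25 payments; the last is €245.15.
Total paid = 24·€250.00 + €245.15 = €6,245.15.
Total interest = total paid − principal = €6,245.15 − €5,250.00 = €995.15.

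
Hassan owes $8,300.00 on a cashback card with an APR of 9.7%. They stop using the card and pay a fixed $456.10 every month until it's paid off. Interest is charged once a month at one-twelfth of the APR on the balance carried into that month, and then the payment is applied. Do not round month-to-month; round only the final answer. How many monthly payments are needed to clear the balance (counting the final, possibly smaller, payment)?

20 payments

Monthly rate r = 9.7%/12 = 0.808333% = 0.00808333.
Recurrence: B ← B·(1+r) − $456.10.
Month 1: interest $67.09; balance after payment $7,910.99.
Month 2: interest $63.95; balance after payment $7,518.84.
Closed form: n = −ln(1 − rB₀/P)/ln(1+r) = −ln(0.8529)/ln(1.00808) ≈ 19.763, so the balance reaches zero during payment 20.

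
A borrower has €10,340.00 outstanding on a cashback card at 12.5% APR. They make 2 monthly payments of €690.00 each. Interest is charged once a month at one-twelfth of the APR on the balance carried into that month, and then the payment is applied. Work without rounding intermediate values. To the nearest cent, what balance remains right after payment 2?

Monthly rate r = 12.5%/12 = 1.04167% = 0.0104167.
Each month: B ← B·(1+r) − €690.00.
Month 1: interest €107.71; balance after payment €9,757.71.
Month 2: interest €101.64; balance after payment €9,169.35.

€9,169.35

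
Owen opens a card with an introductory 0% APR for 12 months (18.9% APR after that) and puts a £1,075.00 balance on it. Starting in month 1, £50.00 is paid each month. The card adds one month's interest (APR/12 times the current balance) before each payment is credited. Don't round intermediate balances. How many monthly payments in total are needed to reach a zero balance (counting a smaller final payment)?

Promo months 1–12 at r₀ = 0%/12 = 0; months 13+ at r₁ = 18.9%/12 = 0.01575.
After month 12 (no interest yet): B = £1,075.00 − 12·£50.00 = £475.00.
Then at r₁ with £50.00/mo: n₂ = −ln(1 − r₁·B/P)/ln(1+r₁) ≈ 10.37 → 11 more payments.

23 months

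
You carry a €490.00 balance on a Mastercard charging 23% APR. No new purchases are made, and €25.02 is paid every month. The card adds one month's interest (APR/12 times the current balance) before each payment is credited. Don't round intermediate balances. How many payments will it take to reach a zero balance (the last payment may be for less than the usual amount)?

Monthly rate r = 23%/12 = 1.91667% = 0.0191667.
Recurrence: B ← B·(1+r) − €25.02.
Month 1: interest €9.39; balance after payment €474.37.
Month 2: interest €9.09; balance after payment €458.44.
Closed form: n = −ln(1 − rB₀/P)/ln(1+r) = −ln(0.62463)/ln(1.01917) ≈ 24.787, so the balance reaches zero during payment 25.

25 payments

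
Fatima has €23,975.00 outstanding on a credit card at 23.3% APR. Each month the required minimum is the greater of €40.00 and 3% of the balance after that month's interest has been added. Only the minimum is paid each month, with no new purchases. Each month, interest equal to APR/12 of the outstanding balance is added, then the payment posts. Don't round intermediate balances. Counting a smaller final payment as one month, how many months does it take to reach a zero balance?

312 months

Monthly rate r = 23.3%/12 = 1.94167% = 0.0194167.
While 3% of the post-interest balance exceeds €40.00, each month B ← (B·(1+r))·(1 − 0.03), i.e. B shrinks by the factor (1+r)·0.97 = 0.98883.
This holds for months 1–260. Entering month 261 the balance is €1,293.78; 3% of the post-interest balance is now below €40.00, so the flat €40.00 minimum applies from here.
From month 261 a fixed €40.00 at rate r clears €1,293.78 in 52 more payments. Total: 260 + 52 = 312 months.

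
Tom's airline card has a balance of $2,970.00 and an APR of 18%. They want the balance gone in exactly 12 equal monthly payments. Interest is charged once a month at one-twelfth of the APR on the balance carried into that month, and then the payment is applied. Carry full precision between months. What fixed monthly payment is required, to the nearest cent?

$272.29

Monthly rate r = 18%/12 = 1.5% = 0.015.
Level-payment amortization: P = B₀·r / (1 − (1+r)^(−n)) = 2970.00·0.015 / (1 − 1.015^(−12)).
Denominator 1 − (1+r)^(−12) = 0.163612578.
P = 44.55 / 0.163612578 ≈ 272.29.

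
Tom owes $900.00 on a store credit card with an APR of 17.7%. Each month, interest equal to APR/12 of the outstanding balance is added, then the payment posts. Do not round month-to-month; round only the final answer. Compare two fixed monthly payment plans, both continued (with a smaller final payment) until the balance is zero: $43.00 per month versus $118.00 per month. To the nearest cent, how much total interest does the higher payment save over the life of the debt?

Monthly rate r = 17.7%/12 = 1.475% = 0.01475.
At $43.00/mo: n = ⌈−ln(1 − rB₀/P)/ln(1+r)⌉ = 26 payments (last $9.32); total interest = total paid − $900.00 = $184.32.
At $118.00/mo: 9 payments (last $17.91); total interest $61.91.
Interest saved = $184.32 − $61.91 = $122.41.

$122.41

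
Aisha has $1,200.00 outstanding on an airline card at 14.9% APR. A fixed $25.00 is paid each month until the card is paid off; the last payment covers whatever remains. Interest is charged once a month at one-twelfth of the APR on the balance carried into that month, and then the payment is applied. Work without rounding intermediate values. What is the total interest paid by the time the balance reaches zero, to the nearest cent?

Monthly rate r = 14.9%/12 = 1.24167% = 0.0124167.
Payoff takes n = ⌈−ln(1 − rB₀/P)/ln(1+r)⌉ = ⌈73.446⌉ = 74 payments; the last is $11.19.
Total paid = 73·$25.00 + $11.19 = $1,836.19.
Total interest = total paid − principal = $1,836.19 − $1,200.00 = $636.19.

$636.19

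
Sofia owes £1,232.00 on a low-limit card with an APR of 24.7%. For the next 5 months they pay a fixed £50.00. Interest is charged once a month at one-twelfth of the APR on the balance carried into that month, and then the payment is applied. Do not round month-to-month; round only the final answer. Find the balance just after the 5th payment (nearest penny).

Monthly rate r = 24.7%/12 = 2.05833% = 0.0205833.
Each month: B ← B·(1+r) − £50.00.
Month 1: interest £25.36; balance after payment £1,207.36.
Month 2: interest £24.85; balance after payment £1,182.21.
Month 3: interest £24.33; balance after payment £1,156.54.
Month 4: interest £23.81; balance after payment £1,130.35.
Month 5: interest £23.27; balance after payment £1,103.62.

£1,103.62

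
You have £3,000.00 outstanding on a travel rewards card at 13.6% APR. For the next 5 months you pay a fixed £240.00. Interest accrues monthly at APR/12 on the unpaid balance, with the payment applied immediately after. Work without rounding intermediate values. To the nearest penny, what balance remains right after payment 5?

£1,946.39

Monthly rate r = 13.6%/12 = 1.13333% = 0.0113333.
Each month: B ← B·(1+r) − £240.00.
Month 1: interest £34.00; balance after payment £2,794.00.
Month 2: interest £31.67; balance after payment £2,585.67.
Month 3: interest £29.30; balance after payment £2,374.97.
Month 4: interest £26.92; balance after payment £2,161.89.
Month 5: interest £24.50; balance after payment £1,946.39.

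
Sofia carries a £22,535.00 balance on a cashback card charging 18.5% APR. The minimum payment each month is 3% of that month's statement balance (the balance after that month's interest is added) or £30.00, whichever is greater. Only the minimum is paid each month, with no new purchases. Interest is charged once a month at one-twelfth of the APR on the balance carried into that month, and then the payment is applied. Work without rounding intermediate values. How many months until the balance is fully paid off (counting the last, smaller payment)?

253 months

Monthly rate r = 18.5%/12 = 1.54167% = 0.0154167.
While 3% of the post-interest balance exceeds £30.00, each month B ← (B·(1+r))·(1 − 0.03), i.e. B shrinks by the factor (1+r)·0.97 = 0.98495.
This holds for months 1–207. Entering month 208 the balance is £977.18; 3% of the post-interest balance is now below £30.00, so the flat £30.00 minimum applies from here.
From month 208 a fixed £30.00 at rate r clears £977.18 in 46 more payments. Total: 207 + 46 = 253 months.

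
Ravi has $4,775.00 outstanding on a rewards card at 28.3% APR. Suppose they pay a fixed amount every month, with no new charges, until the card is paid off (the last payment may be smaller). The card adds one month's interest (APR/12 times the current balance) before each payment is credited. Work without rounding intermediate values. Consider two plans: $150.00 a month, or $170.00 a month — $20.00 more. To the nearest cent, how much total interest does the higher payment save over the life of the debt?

Monthly rate r = 28.3%/12 = 2.35833% = 0.0235833.
At $150.00/mo: n = ⌈−ln(1 − rB₀/P)/ln(1+r)⌉ = 60 payments (last $90.38); total interest = total paid − $4,775.00 = $4,165.38.
At $170.00/mo: 47 payments (last $100.37); total interest $3,145.37.
Interest saved = $4,165.38 − $3,145.37 = $1,020.01.

$1,020.01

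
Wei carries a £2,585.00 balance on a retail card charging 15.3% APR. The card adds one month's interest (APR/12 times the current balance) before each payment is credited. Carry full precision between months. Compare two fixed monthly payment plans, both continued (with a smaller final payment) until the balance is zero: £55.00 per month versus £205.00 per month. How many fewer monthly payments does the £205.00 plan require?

Monthly rate r = 15.3%/12 = 1.275% = 0.01275.
At £55.00/mo: n = ⌈−ln(1 − rB₀/P)/ln(1+r)⌉ = 73 payments (last £9.69); total interest = total paid − £2,585.00 = £1,384.69.
At £205.00/mo: 14 payments (last £171.27); total interest £251.27.
Payments saved = 73 − 14 = 59.

59 fewer payments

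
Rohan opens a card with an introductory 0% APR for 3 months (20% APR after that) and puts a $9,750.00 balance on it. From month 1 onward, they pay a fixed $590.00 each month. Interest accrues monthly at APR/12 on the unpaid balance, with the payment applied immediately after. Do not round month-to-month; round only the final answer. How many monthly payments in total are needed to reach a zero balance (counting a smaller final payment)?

Promo months 1–3 at r₀ = 0%/12 = 0; months 4+ at r₁ = 20%/12 = 0.0166667.
After month 3 (no interest yet): B = $9,750.00 − 3·$590.00 = $7,980.00.
Then at r₁ with $590.00/mo: n₂ = −ln(1 − r₁·B/P)/ln(1+r₁) ≈ 15.45 → 16 more payments.

19 payments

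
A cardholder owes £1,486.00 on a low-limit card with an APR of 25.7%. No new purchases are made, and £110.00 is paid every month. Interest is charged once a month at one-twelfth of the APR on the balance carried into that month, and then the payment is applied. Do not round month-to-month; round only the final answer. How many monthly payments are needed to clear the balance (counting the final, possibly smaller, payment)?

17 payments

Monthly rate r = 25.7%/12 = 2.14167% = 0.0214167.
Recurrence: B ← B·(1+r) − £110.00.
Month 1: interest £31.83; balance after payment £1,407.83.
Month 2: interest £30.15; balance after payment £1,327.98.
Closed form: n = −ln(1 − rB₀/P)/ln(1+r) = −ln(0.71068)/ln(1.02142) ≈ 16.117, so the balance reaches zero during payment 17.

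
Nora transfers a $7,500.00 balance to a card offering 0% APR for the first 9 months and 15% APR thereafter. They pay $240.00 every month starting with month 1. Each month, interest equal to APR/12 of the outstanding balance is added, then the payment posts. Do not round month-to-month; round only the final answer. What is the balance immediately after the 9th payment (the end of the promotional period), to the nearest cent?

Promo months 1–9 at r₀ = 0%/12 = 0; months 10+ at r₁ = 15%/12 = 0.0125.
After month 9 (no interest yet): B = $7,500.00 − 9·$240.00 = $5,340.00.

$5,340.00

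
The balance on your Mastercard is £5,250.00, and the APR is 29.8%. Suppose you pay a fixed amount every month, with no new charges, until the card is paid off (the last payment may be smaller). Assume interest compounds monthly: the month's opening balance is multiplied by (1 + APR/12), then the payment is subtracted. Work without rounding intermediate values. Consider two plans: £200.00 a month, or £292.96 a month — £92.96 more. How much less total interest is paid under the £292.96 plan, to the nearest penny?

Monthly rate r = 29.8%/12 = 2.48333% = 0.0248333.
At £200.00/mo: n = ⌈−ln(1 − rB₀/P)/ln(1+r)⌉ = 44 payments (last £3.33); total interest = total paid − £5,250.00 = £3,353.33.
At £292.96/mo: 25 payments (last £1.39); total interest £1,782.43.
Interest saved = £3,353.33 − £1,782.43 = £1,570.90.

£1,570.90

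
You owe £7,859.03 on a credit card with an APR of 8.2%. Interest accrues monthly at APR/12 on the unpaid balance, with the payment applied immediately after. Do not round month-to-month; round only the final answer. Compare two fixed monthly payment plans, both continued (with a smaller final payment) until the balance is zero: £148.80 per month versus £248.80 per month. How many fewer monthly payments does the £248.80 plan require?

30 fewer payments

Monthly rate r = 8.2%/12 = 0.683333% = 0.00683333.
At £148.80/mo: n = ⌈−ln(1 − rB₀/P)/ln(1+r)⌉ = 66 payments (last £110.52); total interest = total paid − £7,859.03 = £1,923.49.
At £248.80/mo: 36 payments (last £175.58); total interest £1,024.55.
Payments saved = 66 − 36 = 30.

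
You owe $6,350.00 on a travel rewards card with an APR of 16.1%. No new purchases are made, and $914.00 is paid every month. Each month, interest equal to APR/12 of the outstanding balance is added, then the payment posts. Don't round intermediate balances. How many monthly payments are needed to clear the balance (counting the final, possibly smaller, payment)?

Monthly rate r = 16.1%/12 = 1.34167% = 0.0134167.
Recurrence: B ← B·(1+r) − $914.00.
Month 1: interest $85.20; balance after payment $5,521.20.
Month 2: interest $74.08; balance after payment $4,681.27.
Closed form: n = −ln(1 − rB₀/P)/ln(1+r) = −ln(0.90679)/ln(1.01342) ≈ 7.342, so the balance reaches zero during payment 8.

8 months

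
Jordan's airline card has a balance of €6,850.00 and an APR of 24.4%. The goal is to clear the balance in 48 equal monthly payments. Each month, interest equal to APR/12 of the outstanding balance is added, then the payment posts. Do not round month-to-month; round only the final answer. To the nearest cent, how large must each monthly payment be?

€224.84

Monthly rate r = 24.4%/12 = 2.03333% = 0.0203333.
Level-payment amortization: P = B₀·r / (1 − (1+r)^(−n)) = 6850.00·0.0203333 / (1 − 1.02033^(−48)).
Denominator 1 − (1+r)^(−48) = 0.619477443.
P = 139.283 / 0.619477443 ≈ 224.84.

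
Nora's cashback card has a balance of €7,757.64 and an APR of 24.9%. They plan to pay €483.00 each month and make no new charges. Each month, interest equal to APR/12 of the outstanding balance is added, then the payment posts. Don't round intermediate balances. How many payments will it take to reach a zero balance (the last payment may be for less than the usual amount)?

20 payments

Monthly rate r = 24.9%/12 = 2.075% = 0.02075.
Recurrence: B ← B·(1+r) − €483.00.
Month 1: interest €160.97; balance after payment €7,435.61.
Month 2: interest €154.29; balance after payment €7,106.90.
Closed form: n = −ln(1 − rB₀/P)/ln(1+r) = −ln(0.66673)/ln(1.02075) ≈ 19.738, so the balance reaches zero during payment 20.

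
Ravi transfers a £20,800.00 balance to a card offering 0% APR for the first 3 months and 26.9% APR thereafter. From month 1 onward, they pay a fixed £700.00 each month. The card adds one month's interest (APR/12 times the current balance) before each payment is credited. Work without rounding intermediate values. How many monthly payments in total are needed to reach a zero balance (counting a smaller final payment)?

45 months

Promo months 1–3 at r₀ = 0%/12 = 0; months 4+ at r₁ = 26.9%/12 = 0.0224167.
After month 3 (no interest yet): B = £20,800.00 − 3·£700.00 = £18,700.00.
Then at r₁ with £700.00/mo: n₂ = −ln(1 − r₁·B/P)/ln(1+r₁) ≈ 41.20 → 42 more payments.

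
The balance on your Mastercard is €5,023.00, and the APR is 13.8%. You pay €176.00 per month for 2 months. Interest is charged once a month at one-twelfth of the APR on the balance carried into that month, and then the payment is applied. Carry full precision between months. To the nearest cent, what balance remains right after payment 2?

Monthly rate r = 13.8%/12 = 1.15% = 0.0115.
Each month: B ← B·(1+r) − €176.00.
Month 1: interest €57.76; balance after payment €4,904.76.
Month 2: interest €56.40; balance after payment €4,785.17.

€4,785.17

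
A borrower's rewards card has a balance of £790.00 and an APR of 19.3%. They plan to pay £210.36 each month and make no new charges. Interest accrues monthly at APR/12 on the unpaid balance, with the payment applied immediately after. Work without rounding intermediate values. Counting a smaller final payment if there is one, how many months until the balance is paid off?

4 payments

Monthly rate r = 19.3%/12 = 1.60833% = 0.0160833.
Recurrence: B ← B·(1+r) − £210.36.
Month 1: interest £12.71; balance after payment £592.35.
Month 2: interest £9.53; balance after payment £391.51.
Month 3: interest £6.30; balance after payment £187.45.
Month 4: interest £3.01; balance after payment £0.00.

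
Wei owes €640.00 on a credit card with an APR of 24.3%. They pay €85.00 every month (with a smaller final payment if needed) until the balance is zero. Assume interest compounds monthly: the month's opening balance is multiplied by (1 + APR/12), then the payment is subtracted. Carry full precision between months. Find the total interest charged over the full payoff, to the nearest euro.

€62

Monthly rate r = 24.3%/12 = 2.025% = 0.02025.
Payoff takes n = ⌈−ln(1 − rB₀/P)/ln(1+r)⌉ = ⌈8.252⌉ = 9 payments; the last is €21.56.
Total paid = 8·€85.00 + €21.56 = €701.56.
Total interest = total paid − principal = €701.56 − €640.00 = €61.56.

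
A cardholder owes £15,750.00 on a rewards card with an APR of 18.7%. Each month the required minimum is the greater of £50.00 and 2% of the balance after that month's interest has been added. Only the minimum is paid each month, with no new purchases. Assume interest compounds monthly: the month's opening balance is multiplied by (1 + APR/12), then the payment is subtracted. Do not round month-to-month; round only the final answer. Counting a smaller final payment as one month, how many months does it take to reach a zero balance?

486 months

Monthly rate r = 18.7%/12 = 1.55833% = 0.0155833.
While 2% of the post-interest balance exceeds £50.00, each month B ← (B·(1+r))·(1 − 0.02), i.e. B shrinks by the factor (1+r)·0.98 = 0.99527.
This holds for months 1–392. Entering month 393 the balance is £2,456.99; 2% of the post-interest balance is now below £50.00, so the flat £50.00 minimum applies from here.
From month 393 a fixed £50.00 at rate r clears £2,456.99 in 94 more payments. Total: 392 + 94 = 486 months.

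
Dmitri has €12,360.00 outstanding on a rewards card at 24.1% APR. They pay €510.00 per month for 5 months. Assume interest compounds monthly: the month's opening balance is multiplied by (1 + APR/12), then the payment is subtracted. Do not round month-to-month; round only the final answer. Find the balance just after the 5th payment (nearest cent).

€10,997.51

Monthly rate r = 24.1%/12 = 2.00833% = 0.0200833.
Each month: B ← B·(1+r) − €510.00.
Month 1: interest €248.23; balance after payment €12,098.23.
Month 2: interest €242.97; balance after payment €11,831.20.
Month 3: interest €237.61; balance after payment €11,558.81.
Month 4: interest €232.14; balance after payment €11,280.95.
Month 5: interest €226.56; balance after payment €10,997.51.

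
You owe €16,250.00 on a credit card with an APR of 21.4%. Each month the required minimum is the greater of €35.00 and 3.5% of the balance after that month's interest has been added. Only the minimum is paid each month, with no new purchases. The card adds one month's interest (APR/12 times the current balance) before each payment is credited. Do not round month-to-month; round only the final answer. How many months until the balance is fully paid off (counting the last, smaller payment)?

Monthly rate r = 21.4%/12 = 1.78333% = 0.0178333.
While 3.5% of the post-interest balance exceeds €35.00, each month B ← (B·(1+r))·(1 − 0.035), i.e. B shrinks by the factor (1+r)·0.965 = 0.98221.
This holds for months 1–157. Entering month 158 the balance is €970.24; 3.5% of the post-interest balance is now below €35.00, so the flat €35.00 minimum applies from here.
From month 158 a fixed €35.00 at rate r clears €970.24 in 39 more payments. Total: 157 + 39 = 196 months.

196 months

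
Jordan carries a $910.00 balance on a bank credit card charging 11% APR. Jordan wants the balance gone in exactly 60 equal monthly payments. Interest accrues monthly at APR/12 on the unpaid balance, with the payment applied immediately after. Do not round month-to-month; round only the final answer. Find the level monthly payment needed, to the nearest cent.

$19.79

Monthly rate r = 11%/12 = 0.916667% = 0.00916667.
Level-payment amortization: P = B₀·r / (1 − (1+r)^(−n)) = 910.00·0.00916667 / (1 − 1.00917^(−60)).
Denominator 1 − (1+r)^(−60) = 0.42160281.
P = 8.34167 / 0.42160281 ≈ 19.79.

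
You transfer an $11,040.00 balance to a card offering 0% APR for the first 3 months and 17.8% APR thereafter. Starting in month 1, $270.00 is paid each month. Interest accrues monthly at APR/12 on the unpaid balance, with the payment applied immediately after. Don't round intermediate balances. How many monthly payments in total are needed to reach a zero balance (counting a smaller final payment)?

Promo months 1–3 at r₀ = 0%/12 = 0; months 4+ at r₁ = 17.8%/12 = 0.0148333.
After month 3 (no interest yet): B = $11,040.00 − 3·$270.00 = $10,230.00.
Then at r₁ with $270.00/mo: n₂ = −ln(1 − r₁·B/P)/ln(1+r₁) ≈ 56.07 → 57 more payments.

60 payments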